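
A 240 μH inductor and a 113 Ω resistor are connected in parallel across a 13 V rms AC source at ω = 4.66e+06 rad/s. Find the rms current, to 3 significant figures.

116 mA

X_L = ωL = 1120 Ω
Parallel: admittances add. Y = 1/R + 1/(jωL)
Y = (0.00885 − j0.000894) S
|Y| = 0.00889 S → |Z| = 1/|Y| = 112 Ω, ∠Z = −∠Y = 5.77°
I = V/|Z| = 13/112 = 116 mA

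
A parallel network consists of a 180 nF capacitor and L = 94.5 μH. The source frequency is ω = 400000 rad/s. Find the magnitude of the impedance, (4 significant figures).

21.96 Ω

X_L = ωL = 37.80 Ω
X_C = 1/(ωC) = 13.89 Ω
Parallel: admittances add. Y = 1/(jωL) + jωC
Y = (0 + j0.04554) S
|Y| = 0.04554 S → |Z| = 1/|Y| = 21.96 Ω, ∠Z = −∠Y = -90.00°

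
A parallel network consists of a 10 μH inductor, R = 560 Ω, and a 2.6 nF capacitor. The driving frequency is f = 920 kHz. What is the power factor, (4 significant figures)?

ω = 2πf = 5.781e+06 rad/s
X_L = ωL = 57.81 Ω
X_C = 1/(ωC) = 66.54 Ω
Parallel: admittances add. Y = 1/R + 1/(jωL) + jωC
Y = (0.001786 − j0.002270) S
|Y| = 0.002888 S → |Z| = 1/|Y| = 346.2 Ω, ∠Z = −∠Y = 51.81°
cos φ = cos(51.81°) = 0.6183

0.6183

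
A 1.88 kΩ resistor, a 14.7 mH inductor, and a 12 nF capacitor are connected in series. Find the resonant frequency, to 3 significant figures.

12.0 kHz

ω₀ = 1/√(LC) = 1/√(0.0147 × 1.2e-08) = 75290 rad/s
f₀ = ω₀/(2π) = 12.0 kHz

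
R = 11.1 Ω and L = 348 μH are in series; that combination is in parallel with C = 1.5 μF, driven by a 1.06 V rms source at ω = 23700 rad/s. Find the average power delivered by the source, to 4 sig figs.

X_L = ωL = 8.248 Ω
X_C = 1/(ωC) = 28.13 Ω
Branch 1 (R+jX_L): Z₁ = 11.10 + j8.248 Ω, |Z₁| = 13.83 Ω
Branch 2 (−jX_C): Z₂ = −j28.13 Ω
Parallel: Z = Z₁Z₂/(Z₁+Z₂), |Z| = 17.08 Ω, ∠Z = 7.439°
I = V/|Z| = 62.05 mA
P = VI cos φ = 1.06 × 0.06205 × cos(7.439°) = 65.22 mW

65.22 mW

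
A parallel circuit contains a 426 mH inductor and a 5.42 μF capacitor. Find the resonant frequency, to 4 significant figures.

ω₀ = 1/√(LC) = 1/√(0.426 × 5.42e-06) = 658.1 rad/s
f₀ = ω₀/(2π) = 104.7 Hz

104.7 Hz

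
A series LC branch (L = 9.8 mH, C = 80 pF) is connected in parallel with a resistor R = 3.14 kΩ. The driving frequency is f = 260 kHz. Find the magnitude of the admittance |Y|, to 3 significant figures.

340 μS

ω = 2πf = 1.634e+06 rad/s
X_L = ωL = 16000 Ω
X_C = 1/(ωC) = 7650 Ω
Branch 1: Z₁ = R = 3140 Ω
Branch 2 (series LC): Z₂ = j(X_L − X_C) = j8360 Ω
Parallel: Z = Z₁Z₂/(Z₁+Z₂), |Z| = 2940 Ω, ∠Z = 20.6°
|Y| = 1/|Z| = 340 μS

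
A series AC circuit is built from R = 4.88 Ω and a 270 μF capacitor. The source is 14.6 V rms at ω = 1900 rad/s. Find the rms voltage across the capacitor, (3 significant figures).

5.42 V

X_C = 1/(ωC) = 1.95 Ω
Z = 4.88 − j1.95 Ω
|Z| = √(4.88² + 1.95²) = 5.25 Ω
I = V/|Z| = 2.78 A
V_C = I·|Z_C| = 2.78 × 1.95 = 5.42 V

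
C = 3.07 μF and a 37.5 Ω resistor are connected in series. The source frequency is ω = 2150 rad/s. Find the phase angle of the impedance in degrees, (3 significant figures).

X_C = 1/(ωC) = 152 Ω
Z = 37.5 − j152 Ω
|Z| = √(37.5² + 152²) = 156 Ω
∠Z = arctan(-152/37.5) = -76.1°

-76.1°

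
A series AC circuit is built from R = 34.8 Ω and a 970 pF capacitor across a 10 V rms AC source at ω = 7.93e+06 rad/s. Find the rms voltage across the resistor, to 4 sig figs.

X_C = 1/(ωC) = 130.0 Ω
Z = 34.80 − j130.0 Ω
|Z| = √(34.80² + 130.0²) = 134.6 Ω
I = V/|Z| = 74.30 mA
V_R = I·|Z_R| = 0.07430 × 34.80 = 2.586 V

2.586 V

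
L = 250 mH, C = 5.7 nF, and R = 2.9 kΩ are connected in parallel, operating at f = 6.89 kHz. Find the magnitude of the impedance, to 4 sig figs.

2647 Ω

ω = 2πf = 43290 rad/s
X_L = ωL = 10820 Ω
X_C = 1/(ωC) = 4053 Ω
Parallel: admittances add. Y = 1/R + 1/(jωL) + jωC
Y = (0.0003448 + j0.0001544) S
|Y| = 0.0003778 S → |Z| = 1/|Y| = 2647 Ω, ∠Z = −∠Y = -24.12°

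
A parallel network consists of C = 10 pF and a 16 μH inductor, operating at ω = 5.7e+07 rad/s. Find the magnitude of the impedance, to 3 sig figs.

X_L = ωL = 912 Ω
X_C = 1/(ωC) = 1750 Ω
Parallel: admittances add. Y = 1/(jωL) + jωC
Y = (0 − j0.000526) S
|Y| = 0.000526 S → |Z| = 1/|Y| = 1900 Ω, ∠Z = −∠Y = 90.0°

1900 Ω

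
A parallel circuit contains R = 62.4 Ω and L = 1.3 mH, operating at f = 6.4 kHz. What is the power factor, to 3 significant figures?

ω = 2πf = 40210 rad/s
X_L = ωL = 52.3 Ω
Parallel: admittances add. Y = 1/R + 1/(jωL)
Y = (0.0160 − j0.0191) S
|Y| = 0.0250 S → |Z| = 1/|Y| = 40.1 Ω, ∠Z = −∠Y = 50.0°
cos φ = cos(50.0°) = 0.642

0.642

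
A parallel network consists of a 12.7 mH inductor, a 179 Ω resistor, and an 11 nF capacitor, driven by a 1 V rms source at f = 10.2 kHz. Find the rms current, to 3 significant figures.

ω = 2πf = 64090 rad/s
X_L = ωL = 814 Ω
X_C = 1/(ωC) = 1420 Ω
Parallel: admittances add. Y = 1/R + 1/(jωL) + jωC
Y = (0.00559 − j0.000524) S
|Y| = 0.00561 S → |Z| = 1/|Y| = 178 Ω, ∠Z = −∠Y = 5.35°
I = V/|Z| = 1/178 = 5.61 mA

5.61 mA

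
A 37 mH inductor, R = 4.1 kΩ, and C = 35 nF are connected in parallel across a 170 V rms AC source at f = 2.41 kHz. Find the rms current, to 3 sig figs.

ω = 2πf = 15140 rad/s
X_L = ωL = 560 Ω
X_C = 1/(ωC) = 1890 Ω
Parallel: admittances add. Y = 1/R + 1/(jωL) + jωC
Y = (0.000244 − j0.00125) S
|Y| = 0.00128 S → |Z| = 1/|Y| = 782 Ω, ∠Z = −∠Y = 79.0°
I = V/|Z| = 170/782 = 217 mA

217 mA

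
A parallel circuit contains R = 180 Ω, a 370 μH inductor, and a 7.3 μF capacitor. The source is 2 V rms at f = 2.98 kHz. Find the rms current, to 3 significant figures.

ω = 2πf = 18720 rad/s
X_L = ωL = 6.93 Ω
X_C = 1/(ωC) = 7.32 Ω
Parallel: admittances add. Y = 1/R + 1/(jωL) + jωC
Y = (0.00556 − j0.00766) S
|Y| = 0.00946 S → |Z| = 1/|Y| = 106 Ω, ∠Z = −∠Y = 54.1°
I = V/|Z| = 2/106 = 18.9 mA

18.9 mA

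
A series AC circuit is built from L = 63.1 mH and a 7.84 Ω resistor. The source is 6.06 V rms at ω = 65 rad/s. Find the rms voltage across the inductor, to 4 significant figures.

2.809 V

X_L = ωL = 4.102 Ω
Z = 7.840 + j4.102 Ω
|Z| = √(7.840² + 4.102²) = 8.848 Ω
I = V/|Z| = 684.9 mA
V_L = I·|Z_L| = 0.6849 × 4.102 = 2.809 V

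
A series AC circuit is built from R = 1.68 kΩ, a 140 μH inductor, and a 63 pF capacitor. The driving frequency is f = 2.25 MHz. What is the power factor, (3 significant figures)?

ω = 2πf = 1.414e+07 rad/s
X_L = ωL = 1980 Ω
X_C = 1/(ωC) = 1120 Ω
Net reactance X = X_L − X_C = 856 Ω
Z = 1680 + j856 Ω
|Z| = √(1680² + 856²) = 1890 Ω
∠Z = arctan(856/1680) = 27.0°
cos φ = cos(27.0°) = 0.891

0.891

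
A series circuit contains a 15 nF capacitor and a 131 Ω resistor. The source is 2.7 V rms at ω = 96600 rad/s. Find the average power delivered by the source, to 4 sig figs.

1.935 mW

X_C = 1/(ωC) = 690.1 Ω
Z = 131.0 − j690.1 Ω
|Z| = √(131.0² + 690.1²) = 702.5 Ω
∠Z = arctan(-690.1/131.0) = -79.25°
I = V/|Z| = 3.844 mA
P = VI cos φ = 2.7 × 0.003844 × cos(-79.25°) = 1.935 mW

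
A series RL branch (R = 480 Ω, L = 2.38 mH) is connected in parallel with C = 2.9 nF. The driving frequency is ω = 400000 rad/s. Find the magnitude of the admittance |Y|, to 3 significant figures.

531 μS

X_L = ωL = 952 Ω
X_C = 1/(ωC) = 862 Ω
Branch 1 (R+jX_L): Z₁ = 480 + j952 Ω, |Z₁| = 1070 Ω
Branch 2 (−jX_C): Z₂ = −j862 Ω
Parallel: Z = Z₁Z₂/(Z₁+Z₂), |Z| = 1880 Ω, ∠Z = -37.4°
|Y| = 1/|Z| = 531 μS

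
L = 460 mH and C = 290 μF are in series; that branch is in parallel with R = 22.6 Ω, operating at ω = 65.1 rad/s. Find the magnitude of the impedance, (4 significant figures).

16.13 Ω

X_L = ωL = 29.95 Ω
X_C = 1/(ωC) = 52.97 Ω
Branch 1: Z₁ = R = 22.60 Ω
Branch 2 (series LC): Z₂ = j(X_L − X_C) = −j23.02 Ω
Parallel: Z = Z₁Z₂/(Z₁+Z₂), |Z| = 16.13 Ω, ∠Z = -44.47°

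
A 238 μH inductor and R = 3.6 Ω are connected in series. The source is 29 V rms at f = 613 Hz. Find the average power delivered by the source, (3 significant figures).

219 W

ω = 2πf = 3852 rad/s
X_L = ωL = 0.917 Ω
Z = 3.60 + j0.917 Ω
|Z| = √(3.60² + 0.917²) = 3.71 Ω
∠Z = arctan(0.917/3.60) = 14.3°
I = V/|Z| = 7.81 A
P = VI cos φ = 29 × 7.81 × cos(14.3°) = 219 W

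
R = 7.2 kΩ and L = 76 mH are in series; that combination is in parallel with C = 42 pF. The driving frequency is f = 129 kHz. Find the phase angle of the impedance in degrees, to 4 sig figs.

ω = 2πf = 810500 rad/s
X_L = ωL = 61600 Ω
X_C = 1/(ωC) = 29380 Ω
Branch 1 (R+jX_L): Z₁ = 7200 + j61600 Ω, |Z₁| = 62020 Ω
Branch 2 (−jX_C): Z₂ = −j29380 Ω
Parallel: Z = Z₁Z₂/(Z₁+Z₂), |Z| = 55170 Ω, ∠Z = -84.07°

-84.07°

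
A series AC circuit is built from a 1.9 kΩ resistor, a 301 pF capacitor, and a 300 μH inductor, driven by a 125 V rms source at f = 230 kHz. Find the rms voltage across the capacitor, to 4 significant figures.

107.9 V

ω = 2πf = 1.445e+06 rad/s
X_L = ωL = 433.5 Ω
X_C = 1/(ωC) = 2299 Ω
Net reactance X = X_L − X_C = -1865 Ω
Z = 1900 − j1865 Ω
|Z| = √(1900² + 1865²) = 2663 Ω
I = V/|Z| = 46.95 mA
V_C = I·|Z_C| = 0.04695 × 2299 = 107.9 V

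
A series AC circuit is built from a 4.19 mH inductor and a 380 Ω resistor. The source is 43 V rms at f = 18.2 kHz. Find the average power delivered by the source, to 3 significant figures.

ω = 2πf = 114400 rad/s
X_L = ωL = 479 Ω
Z = 380 + j479 Ω
|Z| = √(380² + 479²) = 612 Ω
∠Z = arctan(479/380) = 51.6°
I = V/|Z| = 70.3 mA
P = VI cos φ = 43 × 0.0703 × cos(51.6°) = 1.88 W

1.88 W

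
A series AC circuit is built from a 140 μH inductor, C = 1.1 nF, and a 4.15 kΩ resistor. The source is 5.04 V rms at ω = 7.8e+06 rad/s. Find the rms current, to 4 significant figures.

1.182 mA

X_L = ωL = 1092 Ω
X_C = 1/(ωC) = 116.6 Ω
Net reactance X = X_L − X_C = 975.4 Ω
Z = 4150 + j975.4 Ω
|Z| = √(4150² + 975.4²) = 4263 Ω
I = V/|Z| = 5.04/4263 = 1.182 mA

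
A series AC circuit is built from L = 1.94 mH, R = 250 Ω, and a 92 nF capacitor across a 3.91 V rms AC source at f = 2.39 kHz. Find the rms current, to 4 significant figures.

ω = 2πf = 15020 rad/s
X_L = ωL = 29.13 Ω
X_C = 1/(ωC) = 723.8 Ω
Net reactance X = X_L − X_C = -694.7 Ω
Z = 250.0 − j694.7 Ω
|Z| = √(250.0² + 694.7²) = 738.3 Ω
I = V/|Z| = 3.91/738.3 = 5.296 mA

5.296 mA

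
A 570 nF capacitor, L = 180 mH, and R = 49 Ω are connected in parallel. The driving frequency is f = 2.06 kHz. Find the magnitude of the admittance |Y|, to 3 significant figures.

ω = 2πf = 12940 rad/s
X_L = ωL = 2330 Ω
X_C = 1/(ωC) = 136 Ω
Parallel: admittances add. Y = 1/R + 1/(jωL) + jωC
Y = (0.0204 + j0.00695) S
|Y| = 0.0216 S → |Z| = 1/|Y| = 46.4 Ω, ∠Z = −∠Y = -18.8°

21.6 mS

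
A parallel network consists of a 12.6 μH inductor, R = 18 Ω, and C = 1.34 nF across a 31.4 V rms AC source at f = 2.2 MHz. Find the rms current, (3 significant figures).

ω = 2πf = 1.382e+07 rad/s
X_L = ωL = 174 Ω
X_C = 1/(ωC) = 54.0 Ω
Parallel: admittances add. Y = 1/R + 1/(jωL) + jωC
Y = (0.0556 + j0.0128) S
|Y| = 0.0570 S → |Z| = 1/|Y| = 17.5 Ω, ∠Z = −∠Y = -13.0°
I = V/|Z| = 31.4/17.5 = 1.79 A

1.79 A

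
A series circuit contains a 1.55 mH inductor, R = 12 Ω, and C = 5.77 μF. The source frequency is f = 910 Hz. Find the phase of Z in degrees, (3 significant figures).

ω = 2πf = 5718 rad/s
X_L = ωL = 8.86 Ω
X_C = 1/(ωC) = 30.3 Ω
Net reactance X = X_L − X_C = -21.4 Ω
Z = 12.0 − j21.4 Ω
|Z| = √(12.0² + 21.4²) = 24.6 Ω
∠Z = arctan(-21.4/12.0) = -60.8°

-60.8°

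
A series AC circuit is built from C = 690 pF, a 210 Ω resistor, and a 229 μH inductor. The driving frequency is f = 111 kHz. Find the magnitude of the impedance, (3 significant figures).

1930 Ω

ω = 2πf = 697400 rad/s
X_L = ωL = 160 Ω
X_C = 1/(ωC) = 2080 Ω
Net reactance X = X_L − X_C = -1920 Ω
Z = 210 − j1920 Ω
|Z| = √(210² + 1920²) = 1930 Ω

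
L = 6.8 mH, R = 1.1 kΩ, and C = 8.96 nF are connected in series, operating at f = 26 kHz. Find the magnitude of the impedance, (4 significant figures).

1180 Ω

ω = 2πf = 163400 rad/s
X_L = ωL = 1111 Ω
X_C = 1/(ωC) = 683.2 Ω
Net reactance X = X_L − X_C = 427.7 Ω
Z = 1100 + j427.7 Ω
|Z| = √(1100² + 427.7²) = 1180 Ω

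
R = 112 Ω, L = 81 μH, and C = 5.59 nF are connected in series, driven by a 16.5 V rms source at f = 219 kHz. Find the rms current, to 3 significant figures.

145 mA

ω = 2πf = 1.376e+06 rad/s
X_L = ωL = 111 Ω
X_C = 1/(ωC) = 130 Ω
Net reactance X = X_L − X_C = -18.5 Ω
Z = 112 − j18.5 Ω
|Z| = √(112² + 18.5²) = 114 Ω
I = V/|Z| = 16.5/114 = 145 mA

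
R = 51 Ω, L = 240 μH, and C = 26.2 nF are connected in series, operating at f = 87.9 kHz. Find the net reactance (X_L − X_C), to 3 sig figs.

63.4 Ω

ω = 2πf = 552300 rad/s
X_L = ωL = 133 Ω
X_C = 1/(ωC) = 69.1 Ω
X = 133 − 69.1 = 63.4 Ω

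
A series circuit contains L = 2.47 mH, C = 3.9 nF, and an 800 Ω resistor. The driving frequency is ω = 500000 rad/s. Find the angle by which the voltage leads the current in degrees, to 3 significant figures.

42.1°

X_L = ωL = 1240 Ω
X_C = 1/(ωC) = 513 Ω
Net reactance X = X_L − X_C = 722 Ω
Z = 800 + j722 Ω
|Z| = √(800² + 722²) = 1080 Ω
∠Z = arctan(722/800) = 42.1°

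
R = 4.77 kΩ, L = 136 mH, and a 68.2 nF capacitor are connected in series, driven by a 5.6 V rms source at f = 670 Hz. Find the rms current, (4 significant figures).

1.002 mA

ω = 2πf = 4210 rad/s
X_L = ωL = 572.5 Ω
X_C = 1/(ωC) = 3483 Ω
Net reactance X = X_L − X_C = -2911 Ω
Z = 4770 − j2911 Ω
|Z| = √(4770² + 2911²) = 5588 Ω
I = V/|Z| = 5.6/5588 = 1.002 mA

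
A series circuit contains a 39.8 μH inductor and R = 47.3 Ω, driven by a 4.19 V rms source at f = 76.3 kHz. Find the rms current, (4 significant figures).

ω = 2πf = 479400 rad/s
X_L = ωL = 19.08 Ω
Z = 47.30 + j19.08 Ω
|Z| = √(47.30² + 19.08²) = 51.00 Ω
I = V/|Z| = 4.19/51.00 = 82.15 mA

82.15 mA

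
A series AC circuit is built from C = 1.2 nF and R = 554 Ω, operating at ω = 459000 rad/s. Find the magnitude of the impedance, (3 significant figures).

X_C = 1/(ωC) = 1820 Ω
Z = 554 − j1820 Ω
|Z| = √(554² + 1820²) = 1900 Ω

1900 Ω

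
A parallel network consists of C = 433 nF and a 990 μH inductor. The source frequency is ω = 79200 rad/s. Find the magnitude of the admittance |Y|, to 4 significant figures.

X_L = ωL = 78.41 Ω
X_C = 1/(ωC) = 29.16 Ω
Parallel: admittances add. Y = 1/(jωL) + jωC
Y = (0 + j0.02154) S
|Y| = 0.02154 S → |Z| = 1/|Y| = 46.43 Ω, ∠Z = −∠Y = -90.00°

21.54 mS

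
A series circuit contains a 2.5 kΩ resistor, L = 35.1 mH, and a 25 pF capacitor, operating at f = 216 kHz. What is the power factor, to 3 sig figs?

0.136

ω = 2πf = 1.357e+06 rad/s
X_L = ωL = 47600 Ω
X_C = 1/(ωC) = 29500 Ω
Net reactance X = X_L − X_C = 18200 Ω
Z = 2500 + j18200 Ω
|Z| = √(2500² + 18200²) = 18300 Ω
∠Z = arctan(18200/2500) = 82.2°
cos φ = cos(82.2°) = 0.136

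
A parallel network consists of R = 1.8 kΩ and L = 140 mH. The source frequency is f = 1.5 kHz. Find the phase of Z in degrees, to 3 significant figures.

53.8°

ω = 2πf = 9425 rad/s
X_L = ωL = 1320 Ω
Parallel: admittances add. Y = 1/R + 1/(jωL)
Y = (0.000556 − j0.000758) S
|Y| = 0.000940 S → |Z| = 1/|Y| = 1060 Ω, ∠Z = −∠Y = 53.8°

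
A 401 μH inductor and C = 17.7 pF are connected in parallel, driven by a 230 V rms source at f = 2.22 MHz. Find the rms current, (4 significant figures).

ω = 2πf = 1.395e+07 rad/s
X_L = ωL = 5593 Ω
X_C = 1/(ωC) = 4050 Ω
Parallel: admittances add. Y = 1/(jωL) + jωC
Y = (0 + j6.811e-05) S
|Y| = 6.811e-05 S → |Z| = 1/|Y| = 14680 Ω, ∠Z = −∠Y = -90.00°
I = V/|Z| = 230/14680 = 15.67 mA

15.67 mA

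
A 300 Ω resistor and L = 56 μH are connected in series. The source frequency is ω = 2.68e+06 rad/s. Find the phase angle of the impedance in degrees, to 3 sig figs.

X_L = ωL = 150 Ω
Z = 300 + j150 Ω
|Z| = √(300² + 150²) = 335 Ω
∠Z = arctan(150/300) = 26.6°

26.6°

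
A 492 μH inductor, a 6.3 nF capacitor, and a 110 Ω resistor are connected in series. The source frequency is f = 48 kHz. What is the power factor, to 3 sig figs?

0.279

ω = 2πf = 301600 rad/s
X_L = ωL = 148 Ω
X_C = 1/(ωC) = 526 Ω
Net reactance X = X_L − X_C = -378 Ω
Z = 110 − j378 Ω
|Z| = √(110² + 378²) = 394 Ω
∠Z = arctan(-378/110) = -73.8°
cos φ = cos(-73.8°) = 0.279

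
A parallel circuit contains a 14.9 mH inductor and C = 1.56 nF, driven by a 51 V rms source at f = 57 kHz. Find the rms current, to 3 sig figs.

18.9 mA

ω = 2πf = 358100 rad/s
X_L = ωL = 5340 Ω
X_C = 1/(ωC) = 1790 Ω
Parallel: admittances add. Y = 1/(jωL) + jωC
Y = (0 + j0.000371) S
|Y| = 0.000371 S → |Z| = 1/|Y| = 2690 Ω, ∠Z = −∠Y = -90.0°
I = V/|Z| = 51/2690 = 18.9 mA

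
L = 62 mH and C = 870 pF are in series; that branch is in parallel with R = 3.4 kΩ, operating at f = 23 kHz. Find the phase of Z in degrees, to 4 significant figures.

ω = 2πf = 144500 rad/s
X_L = ωL = 8960 Ω
X_C = 1/(ωC) = 7954 Ω
Branch 1: Z₁ = R = 3400 Ω
Branch 2 (series LC): Z₂ = j(X_L − X_C) = j1006 Ω
Parallel: Z = Z₁Z₂/(Z₁+Z₂), |Z| = 964.7 Ω, ∠Z = 73.52°

73.52°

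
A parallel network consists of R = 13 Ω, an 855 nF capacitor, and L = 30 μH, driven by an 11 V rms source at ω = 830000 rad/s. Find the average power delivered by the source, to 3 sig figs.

9.31 W

X_L = ωL = 24.9 Ω
X_C = 1/(ωC) = 1.41 Ω
Parallel: admittances add. Y = 1/R + 1/(jωL) + jωC
Y = (0.0769 + j0.669) S
|Y| = 0.674 S → |Z| = 1/|Y| = 1.48 Ω, ∠Z = −∠Y = -83.4°
I = V/|Z| = 7.41 A
P = VI cos φ = 11 × 7.41 × cos(-83.4°) = 9.31 W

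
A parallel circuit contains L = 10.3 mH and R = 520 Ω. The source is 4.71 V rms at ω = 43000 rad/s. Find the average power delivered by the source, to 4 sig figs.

42.66 mW

X_L = ωL = 442.9 Ω
Parallel: admittances add. Y = 1/R + 1/(jωL)
Y = (0.001923 − j0.002258) S
|Y| = 0.002966 S → |Z| = 1/|Y| = 337.2 Ω, ∠Z = −∠Y = 49.58°
I = V/|Z| = 13.97 mA
P = VI cos φ = 4.71 × 0.01397 × cos(49.58°) = 42.66 mW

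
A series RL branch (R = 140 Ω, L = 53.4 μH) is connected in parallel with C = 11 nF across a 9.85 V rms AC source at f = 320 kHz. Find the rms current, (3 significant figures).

189 mA

ω = 2πf = 2.011e+06 rad/s
X_L = ωL = 107 Ω
X_C = 1/(ωC) = 45.2 Ω
Branch 1 (R+jX_L): Z₁ = 140 + j107 Ω, |Z₁| = 176 Ω
Branch 2 (−jX_C): Z₂ = −j45.2 Ω
Parallel: Z = Z₁Z₂/(Z₁+Z₂), |Z| = 52.1 Ω, ∠Z = -76.5°
I = V/|Z| = 9.85/52.1 = 189 mA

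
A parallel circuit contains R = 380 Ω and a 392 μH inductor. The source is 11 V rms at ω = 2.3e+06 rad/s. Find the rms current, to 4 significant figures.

X_L = ωL = 901.6 Ω
Parallel: admittances add. Y = 1/R + 1/(jωL)
Y = (0.002632 − j0.001109) S
|Y| = 0.002856 S → |Z| = 1/|Y| = 350.2 Ω, ∠Z = −∠Y = 22.85°
I = V/|Z| = 11/350.2 = 31.41 mA

31.41 mA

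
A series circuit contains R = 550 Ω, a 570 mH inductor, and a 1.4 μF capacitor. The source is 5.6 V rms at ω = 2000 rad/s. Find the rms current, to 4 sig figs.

X_L = ωL = 1140 Ω
X_C = 1/(ωC) = 357.1 Ω
Net reactance X = X_L − X_C = 782.9 Ω
Z = 550.0 + j782.9 Ω
|Z| = √(550.0² + 782.9²) = 956.7 Ω
I = V/|Z| = 5.6/956.7 = 5.853 mA

5.853 mA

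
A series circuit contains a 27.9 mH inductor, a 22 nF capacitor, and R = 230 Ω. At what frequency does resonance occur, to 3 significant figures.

ω₀ = 1/√(LC) = 1/√(0.0279 × 2.2e-08) = 40360 rad/s
f₀ = ω₀/(2π) = 6.42 kHz

6.42 kHz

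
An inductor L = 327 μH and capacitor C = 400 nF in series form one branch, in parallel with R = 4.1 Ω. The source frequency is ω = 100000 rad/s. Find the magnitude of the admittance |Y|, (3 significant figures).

X_L = ωL = 32.7 Ω
X_C = 1/(ωC) = 25.0 Ω
Branch 1: Z₁ = R = 4.10 Ω
Branch 2 (series LC): Z₂ = j(X_L − X_C) = j7.70 Ω
Parallel: Z = Z₁Z₂/(Z₁+Z₂), |Z| = 3.62 Ω, ∠Z = 28.0°
|Y| = 1/|Z| = 276 mS

276 mS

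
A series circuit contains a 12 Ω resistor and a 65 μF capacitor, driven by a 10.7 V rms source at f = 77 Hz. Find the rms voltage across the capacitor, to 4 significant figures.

ω = 2πf = 483.8 rad/s
X_C = 1/(ωC) = 31.80 Ω
Z = 12.00 − j31.80 Ω
|Z| = √(12.00² + 31.80²) = 33.99 Ω
I = V/|Z| = 314.8 mA
V_C = I·|Z_C| = 0.3148 × 31.80 = 10.01 V

10.01 V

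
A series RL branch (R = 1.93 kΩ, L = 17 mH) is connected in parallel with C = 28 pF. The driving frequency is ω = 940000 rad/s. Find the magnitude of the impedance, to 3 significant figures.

27700 Ω

X_L = ωL = 16000 Ω
X_C = 1/(ωC) = 38000 Ω
Branch 1 (R+jX_L): Z₁ = 1930 + j16000 Ω, |Z₁| = 16100 Ω
Branch 2 (−jX_C): Z₂ = −j38000 Ω
Parallel: Z = Z₁Z₂/(Z₁+Z₂), |Z| = 27700 Ω, ∠Z = 78.1°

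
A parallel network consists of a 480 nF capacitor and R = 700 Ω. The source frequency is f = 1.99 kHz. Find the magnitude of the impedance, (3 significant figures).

ω = 2πf = 12500 rad/s
X_C = 1/(ωC) = 167 Ω
Parallel: admittances add. Y = 1/R + jωC
Y = (0.00143 + j0.00600) S
|Y| = 0.00617 S → |Z| = 1/|Y| = 162 Ω, ∠Z = −∠Y = -76.6°

162 Ω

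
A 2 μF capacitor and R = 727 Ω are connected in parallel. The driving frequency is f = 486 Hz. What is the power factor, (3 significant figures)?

ω = 2πf = 3054 rad/s
X_C = 1/(ωC) = 164 Ω
Parallel: admittances add. Y = 1/R + jωC
Y = (0.00138 + j0.00611) S
|Y| = 0.00626 S → |Z| = 1/|Y| = 160 Ω, ∠Z = −∠Y = -77.3°
cos φ = cos(-77.3°) = 0.220

0.220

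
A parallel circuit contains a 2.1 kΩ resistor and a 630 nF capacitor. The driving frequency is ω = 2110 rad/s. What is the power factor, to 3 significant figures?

0.337

X_C = 1/(ωC) = 752 Ω
Parallel: admittances add. Y = 1/R + jωC
Y = (0.000476 + j0.00133) S
|Y| = 0.00141 S → |Z| = 1/|Y| = 708 Ω, ∠Z = −∠Y = -70.3°
cos φ = cos(-70.3°) = 0.337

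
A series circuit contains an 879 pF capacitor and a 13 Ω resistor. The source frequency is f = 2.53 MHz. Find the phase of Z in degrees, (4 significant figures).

-79.70°

ω = 2πf = 1.59e+07 rad/s
X_C = 1/(ωC) = 71.57 Ω
Z = 13.00 − j71.57 Ω
|Z| = √(13.00² + 71.57²) = 72.74 Ω
∠Z = arctan(-71.57/13.00) = -79.70°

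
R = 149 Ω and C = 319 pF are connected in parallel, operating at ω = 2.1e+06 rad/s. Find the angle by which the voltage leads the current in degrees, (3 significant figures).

-5.70°

X_C = 1/(ωC) = 1490 Ω
Parallel: admittances add. Y = 1/R + jωC
Y = (0.00671 + j0.000670) S
|Y| = 0.00674 S → |Z| = 1/|Y| = 148 Ω, ∠Z = −∠Y = -5.70°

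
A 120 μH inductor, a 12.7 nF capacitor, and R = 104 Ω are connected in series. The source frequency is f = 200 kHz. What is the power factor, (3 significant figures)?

ω = 2πf = 1.257e+06 rad/s
X_L = ωL = 151 Ω
X_C = 1/(ωC) = 62.7 Ω
Net reactance X = X_L − X_C = 88.1 Ω
Z = 104 + j88.1 Ω
|Z| = √(104² + 88.1²) = 136 Ω
∠Z = arctan(88.1/104) = 40.3°
cos φ = cos(40.3°) = 0.763

0.763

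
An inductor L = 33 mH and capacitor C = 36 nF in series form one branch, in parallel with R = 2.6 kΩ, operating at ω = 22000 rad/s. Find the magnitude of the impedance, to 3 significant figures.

526 Ω

X_L = ωL = 726 Ω
X_C = 1/(ωC) = 1260 Ω
Branch 1: Z₁ = R = 2600 Ω
Branch 2 (series LC): Z₂ = j(X_L − X_C) = −j537 Ω
Parallel: Z = Z₁Z₂/(Z₁+Z₂), |Z| = 526 Ω, ∠Z = -78.3°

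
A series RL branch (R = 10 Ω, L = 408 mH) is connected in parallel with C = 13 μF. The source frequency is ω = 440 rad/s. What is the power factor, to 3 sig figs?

X_L = ωL = 180 Ω
X_C = 1/(ωC) = 175 Ω
Branch 1 (R+jX_L): Z₁ = 10.0 + j180 Ω, |Z₁| = 180 Ω
Branch 2 (−jX_C): Z₂ = −j175 Ω
Parallel: Z = Z₁Z₂/(Z₁+Z₂), |Z| = 2850 Ω, ∠Z = -28.3°
cos φ = cos(-28.3°) = 0.880

0.880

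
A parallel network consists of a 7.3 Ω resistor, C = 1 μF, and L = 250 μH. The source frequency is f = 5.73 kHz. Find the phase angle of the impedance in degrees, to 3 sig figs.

ω = 2πf = 36000 rad/s
X_L = ωL = 9.00 Ω
X_C = 1/(ωC) = 27.8 Ω
Parallel: admittances add. Y = 1/R + 1/(jωL) + jωC
Y = (0.137 − j0.0751) S
|Y| = 0.156 S → |Z| = 1/|Y| = 6.40 Ω, ∠Z = −∠Y = 28.7°

28.7°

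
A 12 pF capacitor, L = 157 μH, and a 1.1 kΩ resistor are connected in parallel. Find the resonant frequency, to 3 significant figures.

3.67 MHz

ω₀ = 1/√(LC) = 1/√(0.000157 × 1.2e-11) = 2.304e+07 rad/s
f₀ = ω₀/(2π) = 3.67 MHz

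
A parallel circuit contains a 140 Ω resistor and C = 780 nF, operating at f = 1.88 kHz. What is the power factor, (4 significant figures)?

0.6127

ω = 2πf = 11810 rad/s
X_C = 1/(ωC) = 108.5 Ω
Parallel: admittances add. Y = 1/R + jωC
Y = (0.007143 + j0.009214) S
|Y| = 0.01166 S → |Z| = 1/|Y| = 85.78 Ω, ∠Z = −∠Y = -52.22°
cos φ = cos(-52.22°) = 0.6127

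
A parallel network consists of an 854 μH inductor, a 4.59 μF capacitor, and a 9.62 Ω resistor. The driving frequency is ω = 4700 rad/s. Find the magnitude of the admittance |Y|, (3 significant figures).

X_L = ωL = 4.01 Ω
X_C = 1/(ωC) = 46.4 Ω
Parallel: admittances add. Y = 1/R + 1/(jωL) + jωC
Y = (0.104 − j0.228) S
|Y| = 0.250 S → |Z| = 1/|Y| = 4.00 Ω, ∠Z = −∠Y = 65.4°

250 mS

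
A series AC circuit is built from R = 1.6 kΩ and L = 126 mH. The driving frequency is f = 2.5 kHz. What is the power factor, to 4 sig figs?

0.6287

ω = 2πf = 15710 rad/s
X_L = ωL = 1979 Ω
Z = 1600 + j1979 Ω
|Z| = √(1600² + 1979²) = 2545 Ω
∠Z = arctan(1979/1600) = 51.05°
cos φ = cos(51.05°) = 0.6287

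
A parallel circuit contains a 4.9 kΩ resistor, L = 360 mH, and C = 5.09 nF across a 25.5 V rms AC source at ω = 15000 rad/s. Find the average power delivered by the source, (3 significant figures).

X_L = ωL = 5400 Ω
X_C = 1/(ωC) = 13100 Ω
Parallel: admittances add. Y = 1/R + 1/(jωL) + jωC
Y = (0.000204 − j0.000109) S
|Y| = 0.000231 S → |Z| = 1/|Y| = 4320 Ω, ∠Z = −∠Y = 28.1°
I = V/|Z| = 5.90 mA
P = VI cos φ = 25.5 × 0.00590 × cos(28.1°) = 133 mW

133 mW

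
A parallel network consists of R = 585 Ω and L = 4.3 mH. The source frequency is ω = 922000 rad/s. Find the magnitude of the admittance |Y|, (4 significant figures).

1.728 mS

X_L = ωL = 3965 Ω
Parallel: admittances add. Y = 1/R + 1/(jωL)
Y = (0.001709 − j0.0002522) S
|Y| = 0.001728 S → |Z| = 1/|Y| = 578.7 Ω, ∠Z = −∠Y = 8.394°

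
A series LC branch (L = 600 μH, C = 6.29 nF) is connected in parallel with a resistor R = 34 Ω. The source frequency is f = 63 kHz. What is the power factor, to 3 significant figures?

0.979

ω = 2πf = 395800 rad/s
X_L = ωL = 238 Ω
X_C = 1/(ωC) = 402 Ω
Branch 1: Z₁ = R = 34.0 Ω
Branch 2 (series LC): Z₂ = j(X_L − X_C) = −j164 Ω
Parallel: Z = Z₁Z₂/(Z₁+Z₂), |Z| = 33.3 Ω, ∠Z = -11.7°
cos φ = cos(-11.7°) = 0.979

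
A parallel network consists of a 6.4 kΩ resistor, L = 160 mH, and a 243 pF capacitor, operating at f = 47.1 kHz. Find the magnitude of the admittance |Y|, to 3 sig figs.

ω = 2πf = 295900 rad/s
X_L = ωL = 47400 Ω
X_C = 1/(ωC) = 13900 Ω
Parallel: admittances add. Y = 1/R + 1/(jωL) + jωC
Y = (0.000156 + j5.08e-05) S
|Y| = 0.000164 S → |Z| = 1/|Y| = 6090 Ω, ∠Z = −∠Y = -18.0°

164 μS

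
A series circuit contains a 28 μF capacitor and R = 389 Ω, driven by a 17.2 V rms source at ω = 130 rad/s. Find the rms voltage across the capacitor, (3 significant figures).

9.92 V

X_C = 1/(ωC) = 275 Ω
Z = 389 − j275 Ω
|Z| = √(389² + 275²) = 476 Ω
I = V/|Z| = 36.1 mA
V_C = I·|Z_C| = 0.0361 × 275 = 9.92 V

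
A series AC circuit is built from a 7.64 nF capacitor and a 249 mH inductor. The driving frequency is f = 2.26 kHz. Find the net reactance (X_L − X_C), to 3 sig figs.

ω = 2πf = 14200 rad/s
X_L = ωL = 3540 Ω
X_C = 1/(ωC) = 9220 Ω
X = 3540 − 9220 = -5680 Ω

-5680 Ω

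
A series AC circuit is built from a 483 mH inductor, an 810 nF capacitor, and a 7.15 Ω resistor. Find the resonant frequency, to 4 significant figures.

254.5 Hz

ω₀ = 1/√(LC) = 1/√(0.483 × 8.1e-07) = 1599 rad/s
f₀ = ω₀/(2π) = 254.5 Hz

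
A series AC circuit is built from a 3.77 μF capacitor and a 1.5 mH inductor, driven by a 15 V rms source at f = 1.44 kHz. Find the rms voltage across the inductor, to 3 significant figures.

ω = 2πf = 9048 rad/s
X_L = ωL = 13.6 Ω
X_C = 1/(ωC) = 29.3 Ω
Net reactance X = X_L − X_C = -15.7 Ω
Z = − j15.7 Ω
|Z| = √(0² + 15.7²) = 15.7 Ω
I = V/|Z| = 953 mA
V_L = I·|Z_L| = 0.953 × 13.6 = 12.9 V

12.9 V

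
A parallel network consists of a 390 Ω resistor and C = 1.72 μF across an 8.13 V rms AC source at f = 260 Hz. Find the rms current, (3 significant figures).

30.9 mA

ω = 2πf = 1634 rad/s
X_C = 1/(ωC) = 356 Ω
Parallel: admittances add. Y = 1/R + jωC
Y = (0.00256 + j0.00281) S
|Y| = 0.00380 S → |Z| = 1/|Y| = 263 Ω, ∠Z = −∠Y = -47.6°
I = V/|Z| = 8.13/263 = 30.9 mA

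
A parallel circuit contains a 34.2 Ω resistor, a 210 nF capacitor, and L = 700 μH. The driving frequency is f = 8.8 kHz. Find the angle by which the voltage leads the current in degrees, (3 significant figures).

25.9°

ω = 2πf = 55290 rad/s
X_L = ωL = 38.7 Ω
X_C = 1/(ωC) = 86.1 Ω
Parallel: admittances add. Y = 1/R + 1/(jωL) + jωC
Y = (0.0292 − j0.0142) S
|Y| = 0.0325 S → |Z| = 1/|Y| = 30.8 Ω, ∠Z = −∠Y = 25.9°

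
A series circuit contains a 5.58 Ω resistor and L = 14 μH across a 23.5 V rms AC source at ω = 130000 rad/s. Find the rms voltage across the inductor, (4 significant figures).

7.287 V

X_L = ωL = 1.820 Ω
Z = 5.580 + j1.820 Ω
|Z| = √(5.580² + 1.820²) = 5.869 Ω
I = V/|Z| = 4.004 A
V_L = I·|Z_L| = 4.004 × 1.820 = 7.287 V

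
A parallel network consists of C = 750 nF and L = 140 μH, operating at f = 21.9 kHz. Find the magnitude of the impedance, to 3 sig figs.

19.5 Ω

ω = 2πf = 137600 rad/s
X_L = ωL = 19.3 Ω
X_C = 1/(ωC) = 9.69 Ω
Parallel: admittances add. Y = 1/(jωL) + jωC
Y = (0 + j0.0513) S
|Y| = 0.0513 S → |Z| = 1/|Y| = 19.5 Ω, ∠Z = −∠Y = -90.0°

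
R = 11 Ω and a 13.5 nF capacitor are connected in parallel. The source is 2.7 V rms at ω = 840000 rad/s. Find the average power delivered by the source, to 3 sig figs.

663 mW

X_C = 1/(ωC) = 88.2 Ω
Parallel: admittances add. Y = 1/R + jωC
Y = (0.0909 + j0.0113) S
|Y| = 0.0916 S → |Z| = 1/|Y| = 10.9 Ω, ∠Z = −∠Y = -7.11°
I = V/|Z| = 247 mA
P = VI cos φ = 2.7 × 0.247 × cos(-7.11°) = 663 mW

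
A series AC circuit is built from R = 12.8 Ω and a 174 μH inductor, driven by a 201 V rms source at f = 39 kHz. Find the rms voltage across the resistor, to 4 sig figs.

ω = 2πf = 245000 rad/s
X_L = ωL = 42.64 Ω
Z = 12.80 + j42.64 Ω
|Z| = √(12.80² + 42.64²) = 44.52 Ω
I = V/|Z| = 4.515 A
V_R = I·|Z_R| = 4.515 × 12.80 = 57.79 V

57.79 V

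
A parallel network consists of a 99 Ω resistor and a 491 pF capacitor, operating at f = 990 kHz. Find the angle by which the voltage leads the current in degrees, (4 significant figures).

ω = 2πf = 6.22e+06 rad/s
X_C = 1/(ωC) = 327.4 Ω
Parallel: admittances add. Y = 1/R + jωC
Y = (0.01010 + j0.003054) S
|Y| = 0.01055 S → |Z| = 1/|Y| = 94.76 Ω, ∠Z = −∠Y = -16.82°

-16.82°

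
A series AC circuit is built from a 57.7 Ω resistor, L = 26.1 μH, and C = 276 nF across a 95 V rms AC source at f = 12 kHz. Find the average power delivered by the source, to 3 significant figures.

95.5 W

ω = 2πf = 75400 rad/s
X_L = ωL = 1.97 Ω
X_C = 1/(ωC) = 48.1 Ω
Net reactance X = X_L − X_C = -46.1 Ω
Z = 57.7 − j46.1 Ω
|Z| = √(57.7² + 46.1²) = 73.8 Ω
∠Z = arctan(-46.1/57.7) = -38.6°
I = V/|Z| = 1.29 A
P = VI cos φ = 95 × 1.29 × cos(-38.6°) = 95.5 W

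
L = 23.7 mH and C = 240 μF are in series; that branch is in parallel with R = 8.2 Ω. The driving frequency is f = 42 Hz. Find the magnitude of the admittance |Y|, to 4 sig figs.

160.8 mS

ω = 2πf = 263.9 rad/s
X_L = ωL = 6.254 Ω
X_C = 1/(ωC) = 15.79 Ω
Branch 1: Z₁ = R = 8.200 Ω
Branch 2 (series LC): Z₂ = j(X_L − X_C) = −j9.535 Ω
Parallel: Z = Z₁Z₂/(Z₁+Z₂), |Z| = 6.217 Ω, ∠Z = -40.70°
|Y| = 1/|Z| = 160.8 mS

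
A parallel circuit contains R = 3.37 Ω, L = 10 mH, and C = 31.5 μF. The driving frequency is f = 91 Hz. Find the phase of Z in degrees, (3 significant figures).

ω = 2πf = 571.8 rad/s
X_L = ωL = 5.72 Ω
X_C = 1/(ωC) = 55.5 Ω
Parallel: admittances add. Y = 1/R + 1/(jωL) + jωC
Y = (0.297 − j0.157) S
|Y| = 0.336 S → |Z| = 1/|Y| = 2.98 Ω, ∠Z = −∠Y = 27.9°

27.9°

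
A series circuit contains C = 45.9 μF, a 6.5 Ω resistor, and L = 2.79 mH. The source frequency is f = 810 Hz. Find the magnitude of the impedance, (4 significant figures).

11.86 Ω

ω = 2πf = 5089 rad/s
X_L = ωL = 14.20 Ω
X_C = 1/(ωC) = 4.281 Ω
Net reactance X = X_L − X_C = 9.919 Ω
Z = 6.500 + j9.919 Ω
|Z| = √(6.500² + 9.919²) = 11.86 Ω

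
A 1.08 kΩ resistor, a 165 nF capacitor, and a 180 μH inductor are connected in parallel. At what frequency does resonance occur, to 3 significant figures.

ω₀ = 1/√(LC) = 1/√(0.00018 × 1.65e-07) = 183500 rad/s
f₀ = ω₀/(2π) = 29.2 kHz

29.2 kHz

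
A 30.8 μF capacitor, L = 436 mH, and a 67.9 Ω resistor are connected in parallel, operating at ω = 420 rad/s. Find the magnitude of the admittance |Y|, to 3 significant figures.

X_L = ωL = 183 Ω
X_C = 1/(ωC) = 77.3 Ω
Parallel: admittances add. Y = 1/R + 1/(jωL) + jωC
Y = (0.0147 + j0.00748) S
|Y| = 0.0165 S → |Z| = 1/|Y| = 60.5 Ω, ∠Z = −∠Y = -26.9°

16.5 mS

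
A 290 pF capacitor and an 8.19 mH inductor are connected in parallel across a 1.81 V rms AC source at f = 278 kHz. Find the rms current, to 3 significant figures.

790 μA

ω = 2πf = 1.747e+06 rad/s
X_L = ωL = 14300 Ω
X_C = 1/(ωC) = 1970 Ω
Parallel: admittances add. Y = 1/(jωL) + jωC
Y = (0 + j0.000437) S
|Y| = 0.000437 S → |Z| = 1/|Y| = 2290 Ω, ∠Z = −∠Y = -90.0°
I = V/|Z| = 1.81/2290 = 790 μA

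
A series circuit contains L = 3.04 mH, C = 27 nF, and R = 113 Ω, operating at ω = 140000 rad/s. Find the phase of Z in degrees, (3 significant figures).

54.9°

X_L = ωL = 426 Ω
X_C = 1/(ωC) = 265 Ω
Net reactance X = X_L − X_C = 161 Ω
Z = 113 + j161 Ω
|Z| = √(113² + 161²) = 197 Ω
∠Z = arctan(161/113) = 54.9°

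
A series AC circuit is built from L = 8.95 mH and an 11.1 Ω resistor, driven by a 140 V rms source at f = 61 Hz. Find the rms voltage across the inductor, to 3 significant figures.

ω = 2πf = 383.3 rad/s
X_L = ωL = 3.43 Ω
Z = 11.1 + j3.43 Ω
|Z| = √(11.1² + 3.43²) = 11.6 Ω
I = V/|Z| = 12.1 A
V_L = I·|Z_L| = 12.1 × 3.43 = 41.3 V

41.3 V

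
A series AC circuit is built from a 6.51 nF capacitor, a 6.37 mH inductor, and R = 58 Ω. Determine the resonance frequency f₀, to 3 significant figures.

24.7 kHz

ω₀ = 1/√(LC) = 1/√(0.00637 × 6.51e-09) = 155300 rad/s
f₀ = ω₀/(2π) = 24.7 kHz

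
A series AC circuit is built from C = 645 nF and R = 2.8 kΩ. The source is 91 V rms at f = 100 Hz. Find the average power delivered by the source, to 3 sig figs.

1.66 W

ω = 2πf = 628.3 rad/s
X_C = 1/(ωC) = 2470 Ω
Z = 2800 − j2470 Ω
|Z| = √(2800² + 2470²) = 3730 Ω
∠Z = arctan(-2470/2800) = -41.4°
I = V/|Z| = 24.4 mA
P = VI cos φ = 91 × 0.0244 × cos(-41.4°) = 1.66 W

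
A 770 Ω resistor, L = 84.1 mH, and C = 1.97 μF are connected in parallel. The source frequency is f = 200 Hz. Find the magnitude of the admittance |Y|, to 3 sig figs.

ω = 2πf = 1257 rad/s
X_L = ωL = 106 Ω
X_C = 1/(ωC) = 404 Ω
Parallel: admittances add. Y = 1/R + 1/(jωL) + jωC
Y = (0.00130 − j0.00699) S
|Y| = 0.00711 S → |Z| = 1/|Y| = 141 Ω, ∠Z = −∠Y = 79.5°

7.11 mS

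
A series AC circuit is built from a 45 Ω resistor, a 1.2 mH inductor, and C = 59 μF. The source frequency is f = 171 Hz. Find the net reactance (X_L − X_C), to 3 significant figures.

-14.5 Ω

ω = 2πf = 1074 rad/s
X_L = ωL = 1.29 Ω
X_C = 1/(ωC) = 15.8 Ω
X = 1.29 − 15.8 = -14.5 Ω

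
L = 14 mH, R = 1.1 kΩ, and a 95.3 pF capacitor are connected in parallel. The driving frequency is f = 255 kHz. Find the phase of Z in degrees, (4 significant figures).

ω = 2πf = 1.602e+06 rad/s
X_L = ωL = 22430 Ω
X_C = 1/(ωC) = 6549 Ω
Parallel: admittances add. Y = 1/R + 1/(jωL) + jωC
Y = (0.0009091 + j0.0001081) S
|Y| = 0.0009155 S → |Z| = 1/|Y| = 1092 Ω, ∠Z = −∠Y = -6.782°

-6.782°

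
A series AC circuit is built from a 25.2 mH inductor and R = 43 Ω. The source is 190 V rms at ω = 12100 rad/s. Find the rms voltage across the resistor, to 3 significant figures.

X_L = ωL = 305 Ω
Z = 43.0 + j305 Ω
|Z| = √(43.0² + 305²) = 308 Ω
I = V/|Z| = 617 mA
V_R = I·|Z_R| = 0.617 × 43.0 = 26.5 V

26.5 V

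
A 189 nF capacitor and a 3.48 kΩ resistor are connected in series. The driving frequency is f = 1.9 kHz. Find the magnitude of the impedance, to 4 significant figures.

ω = 2πf = 11940 rad/s
X_C = 1/(ωC) = 443.2 Ω
Z = 3480 − j443.2 Ω
|Z| = √(3480² + 443.2²) = 3508 Ω

3508 Ω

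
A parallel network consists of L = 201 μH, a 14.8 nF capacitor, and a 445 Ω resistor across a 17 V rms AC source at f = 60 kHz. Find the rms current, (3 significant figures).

135 mA

ω = 2πf = 377000 rad/s
X_L = ωL = 75.8 Ω
X_C = 1/(ωC) = 179 Ω
Parallel: admittances add. Y = 1/R + 1/(jωL) + jωC
Y = (0.00225 − j0.00762) S
|Y| = 0.00794 S → |Z| = 1/|Y| = 126 Ω, ∠Z = −∠Y = 73.6°
I = V/|Z| = 17/126 = 135 mA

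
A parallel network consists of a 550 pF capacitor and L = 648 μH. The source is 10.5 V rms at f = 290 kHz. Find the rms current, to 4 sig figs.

1.630 mA

ω = 2πf = 1.822e+06 rad/s
X_L = ωL = 1181 Ω
X_C = 1/(ωC) = 997.8 Ω
Parallel: admittances add. Y = 1/(jωL) + jωC
Y = (0 + j0.0001552) S
|Y| = 0.0001552 S → |Z| = 1/|Y| = 6442 Ω, ∠Z = −∠Y = -90.00°
I = V/|Z| = 10.5/6442 = 1.630 mA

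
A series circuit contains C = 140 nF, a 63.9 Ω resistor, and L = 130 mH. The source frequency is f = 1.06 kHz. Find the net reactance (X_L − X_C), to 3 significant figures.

ω = 2πf = 6660 rad/s
X_L = ωL = 866 Ω
X_C = 1/(ωC) = 1070 Ω
X = 866 − 1070 = -207 Ω

-207 Ω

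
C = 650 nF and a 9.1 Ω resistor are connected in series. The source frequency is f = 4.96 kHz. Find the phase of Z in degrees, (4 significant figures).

-79.56°

ω = 2πf = 31160 rad/s
X_C = 1/(ωC) = 49.37 Ω
Z = 9.100 − j49.37 Ω
|Z| = √(9.100² + 49.37²) = 50.20 Ω
∠Z = arctan(-49.37/9.100) = -79.56°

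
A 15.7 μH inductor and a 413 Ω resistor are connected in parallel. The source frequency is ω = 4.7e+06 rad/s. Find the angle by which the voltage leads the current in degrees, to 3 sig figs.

X_L = ωL = 73.8 Ω
Parallel: admittances add. Y = 1/R + 1/(jωL)
Y = (0.00242 − j0.0136) S
|Y| = 0.0138 S → |Z| = 1/|Y| = 72.6 Ω, ∠Z = −∠Y = 79.9°

79.9°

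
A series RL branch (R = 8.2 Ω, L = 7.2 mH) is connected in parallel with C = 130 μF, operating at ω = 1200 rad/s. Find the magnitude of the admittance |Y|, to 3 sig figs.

111 mS

X_L = ωL = 8.64 Ω
X_C = 1/(ωC) = 6.41 Ω
Branch 1 (R+jX_L): Z₁ = 8.20 + j8.64 Ω, |Z₁| = 11.9 Ω
Branch 2 (−jX_C): Z₂ = −j6.41 Ω
Parallel: Z = Z₁Z₂/(Z₁+Z₂), |Z| = 8.99 Ω, ∠Z = -58.7°
|Y| = 1/|Z| = 111 mS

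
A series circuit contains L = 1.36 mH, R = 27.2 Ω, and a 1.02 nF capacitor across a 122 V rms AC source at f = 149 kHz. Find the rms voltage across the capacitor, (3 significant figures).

ω = 2πf = 936200 rad/s
X_L = ωL = 1270 Ω
X_C = 1/(ωC) = 1050 Ω
Net reactance X = X_L − X_C = 226 Ω
Z = 27.2 + j226 Ω
|Z| = √(27.2² + 226²) = 228 Ω
I = V/|Z| = 536 mA
V_C = I·|Z_C| = 0.536 × 1050 = 561 V

561 V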